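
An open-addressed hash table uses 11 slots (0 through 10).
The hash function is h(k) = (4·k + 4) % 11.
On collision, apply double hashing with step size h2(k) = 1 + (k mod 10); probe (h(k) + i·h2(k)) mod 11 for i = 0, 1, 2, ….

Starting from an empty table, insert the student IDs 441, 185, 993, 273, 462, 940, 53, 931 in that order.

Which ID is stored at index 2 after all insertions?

441: h=8 => slot 8
185: h=7 => slot 7
993: h=5 => slot 5
273: h=7, h2=4, probe 7,0 => slot 0
462: h=4 => slot 4
940: h=2 => slot 2
53: h=7, h2=4, probe 7,0,4,8,1 => slot 1
931: h=10 => slot 10
Table: [273, 53, 940, —, 462, 993, —, 185, 441, —, 931]

940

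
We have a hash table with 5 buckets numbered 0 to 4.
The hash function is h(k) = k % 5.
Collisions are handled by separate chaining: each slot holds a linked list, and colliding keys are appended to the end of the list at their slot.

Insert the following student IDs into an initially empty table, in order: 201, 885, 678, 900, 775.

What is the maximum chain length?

3

201 -> bucket 1
885 -> bucket 0
678 -> bucket 3
900 -> bucket 0 (collision)
775 -> bucket 0 (collision)
Final buckets:
0: 885 -> 900 -> 775
1: 201
2: .
3: 678
4: .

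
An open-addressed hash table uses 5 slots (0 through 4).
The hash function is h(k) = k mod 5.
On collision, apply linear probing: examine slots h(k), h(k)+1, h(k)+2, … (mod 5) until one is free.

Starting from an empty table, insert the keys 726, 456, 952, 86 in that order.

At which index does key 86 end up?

726: h=1 → slot 1
456: h=1, probe 1,2 → slot 2
952: h=2, probe 2,3 → slot 3
86: h=1, probe 1,2,3,4 → slot 4
Table: [., 726, 456, 952, 86]

4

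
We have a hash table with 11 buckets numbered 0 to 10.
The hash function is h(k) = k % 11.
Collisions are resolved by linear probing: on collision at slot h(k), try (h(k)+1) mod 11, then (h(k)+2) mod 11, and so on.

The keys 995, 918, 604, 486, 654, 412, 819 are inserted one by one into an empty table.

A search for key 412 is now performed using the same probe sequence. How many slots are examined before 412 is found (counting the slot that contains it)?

4

Insert 995: h=5, slot 5 empty → index 5.
Insert 918: h=5, slot 5 occupied → index 6.
Insert 604: h=10, slot 10 empty → index 10.
Insert 486: h=2, slot 2 empty → index 2.
Insert 654: h=5, slots 5,6 occupied → index 7.
Insert 412: h=5, slots 5,6,7 occupied → index 8.
Insert 819: h=5, slots 5,6,7,8 occupied → index 9.
Table: [., ., 486, ., ., 995, 918, 654, 412, 819, 604]
Lookup 412: h=5, probe 5,6,7,8 → found at 8.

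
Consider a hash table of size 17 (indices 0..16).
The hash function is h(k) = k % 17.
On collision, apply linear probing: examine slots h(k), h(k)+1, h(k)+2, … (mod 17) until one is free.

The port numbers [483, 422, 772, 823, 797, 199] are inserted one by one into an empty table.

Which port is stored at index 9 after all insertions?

483 hashes to 7; slot 7 is free => place at 7.
422 hashes to 14; slot 14 is free => place at 14.
772 hashes to 7; 7 taken => place at 8.
823 hashes to 7; 7,8 taken => place at 9.
797 hashes to 15; slot 15 is free => place at 15.
199 hashes to 12; slot 12 is free => place at 12.
Table: [∅, ∅, ∅, ∅, ∅, ∅, ∅, 483, 772, 823, ∅, ∅, 199, ∅, 422, 797, ∅]

823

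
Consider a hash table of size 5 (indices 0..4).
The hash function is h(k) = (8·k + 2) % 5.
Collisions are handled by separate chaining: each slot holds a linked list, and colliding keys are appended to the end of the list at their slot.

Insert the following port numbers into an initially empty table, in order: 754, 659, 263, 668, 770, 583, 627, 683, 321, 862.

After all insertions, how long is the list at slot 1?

Insert 754: h=4, bucket 4 empty -> new chain.
Insert 659: h=4, bucket 4 nonempty -> append to chain.
Insert 263: h=1, bucket 1 empty -> new chain.
Insert 668: h=1, bucket 1 nonempty -> append to chain.
Insert 770: h=2, bucket 2 empty -> new chain.
Insert 583: h=1, bucket 1 nonempty -> append to chain.
Insert 627: h=3, bucket 3 empty -> new chain.
Insert 683: h=1, bucket 1 nonempty -> append to chain.
Insert 321: h=0, bucket 0 empty -> new chain.
Insert 862: h=3, bucket 3 nonempty -> append to chain.
Final buckets:
0: 321
1: 263 -> 668 -> 583 -> 683
2: 770
3: 627 -> 862
4: 754 -> 659

4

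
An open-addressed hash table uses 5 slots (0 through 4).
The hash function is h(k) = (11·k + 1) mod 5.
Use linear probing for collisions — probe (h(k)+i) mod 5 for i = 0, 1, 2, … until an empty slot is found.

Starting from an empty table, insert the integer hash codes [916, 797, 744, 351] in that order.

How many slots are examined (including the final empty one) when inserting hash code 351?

Insert 916: h=2, slot 2 empty -> index 2.
Insert 797: h=3, slot 3 empty -> index 3.
Insert 744: h=0, slot 0 empty -> index 0.
Insert 351: h=2, slots 2,3 occupied -> index 4.
Table: [744, —, 916, 797, 351]

3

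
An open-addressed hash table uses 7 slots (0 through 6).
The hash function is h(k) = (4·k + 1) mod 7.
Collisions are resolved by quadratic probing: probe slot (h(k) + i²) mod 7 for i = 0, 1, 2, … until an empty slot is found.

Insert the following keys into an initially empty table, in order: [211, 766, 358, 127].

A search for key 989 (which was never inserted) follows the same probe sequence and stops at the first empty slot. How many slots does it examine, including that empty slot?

211 hashes to 5; slot 5 is free => place at 5.
766 hashes to 6; slot 6 is free => place at 6.
358 hashes to 5; 5,6 taken => place at 2.
127 hashes to 5; 5,6,2 taken => place at 0.
Table: [127, _, 358, _, _, 211, 766]
Lookup 989: h=2, probe 2,3 → slot 3 empty, not found.

2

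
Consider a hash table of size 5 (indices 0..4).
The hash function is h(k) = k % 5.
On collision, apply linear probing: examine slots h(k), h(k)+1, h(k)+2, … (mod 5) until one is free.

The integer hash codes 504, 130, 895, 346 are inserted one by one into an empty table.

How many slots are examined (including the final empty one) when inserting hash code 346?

Insert 504: h=4, slot 4 empty → index 4.
Insert 130: h=0, slot 0 empty → index 0.
Insert 895: h=0, slot 0 occupied → index 1.
Insert 346: h=1, slot 1 occupied → index 2.
Table: [130, 895, 346, _, 504]

2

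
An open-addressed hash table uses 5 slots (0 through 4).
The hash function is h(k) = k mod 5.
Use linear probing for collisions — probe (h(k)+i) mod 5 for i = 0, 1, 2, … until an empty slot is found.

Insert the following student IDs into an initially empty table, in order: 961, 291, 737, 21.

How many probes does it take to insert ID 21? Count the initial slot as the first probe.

Insert 961: h=1, slot 1 empty => index 1.
Insert 291: h=1, slot 1 occupied => index 2.
Insert 737: h=2, slot 2 occupied => index 3.
Insert 21: h=1, slots 1,2,3 occupied => index 4.
Table: [_, 961, 291, 737, 21]

4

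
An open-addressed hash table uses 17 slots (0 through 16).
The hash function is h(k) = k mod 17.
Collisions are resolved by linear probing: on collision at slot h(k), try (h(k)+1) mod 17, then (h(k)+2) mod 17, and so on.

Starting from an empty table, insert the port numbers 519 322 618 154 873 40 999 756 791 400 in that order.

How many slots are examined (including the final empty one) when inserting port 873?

2

519 hashes to 9; slot 9 is free → place at 9.
322 hashes to 16; slot 16 is free → place at 16.
618 hashes to 6; slot 6 is free → place at 6.
154 hashes to 1; slot 1 is free → place at 1.
873 hashes to 6; 6 taken → place at 7.
40 hashes to 6; 6,7 taken → place at 8.
999 hashes to 13; slot 13 is free → place at 13.
756 hashes to 8; 8,9 taken → place at 10.
791 hashes to 9; 9,10 taken → place at 11.
400 hashes to 9; 9,10,11 taken → place at 12.
Table: [∅, 154, ∅, ∅, ∅, ∅, 618, 873, 40, 519, 756, 791, 400, 999, ∅, ∅, 322]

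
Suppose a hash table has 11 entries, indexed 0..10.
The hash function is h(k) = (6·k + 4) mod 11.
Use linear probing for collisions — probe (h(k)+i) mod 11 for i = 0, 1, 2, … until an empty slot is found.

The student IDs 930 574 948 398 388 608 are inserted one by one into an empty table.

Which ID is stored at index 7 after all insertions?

930

Insert 930: h=7, slot 7 empty => index 7.
Insert 574: h=5, slot 5 empty => index 5.
Insert 948: h=5, slot 5 occupied => index 6.
Insert 398: h=5, slots 5,6,7 occupied => index 8.
Insert 388: h=0, slot 0 empty => index 0.
Insert 608: h=0, slot 0 occupied => index 1.
Table: [388, 608, ., ., ., 574, 948, 930, 398, ., .]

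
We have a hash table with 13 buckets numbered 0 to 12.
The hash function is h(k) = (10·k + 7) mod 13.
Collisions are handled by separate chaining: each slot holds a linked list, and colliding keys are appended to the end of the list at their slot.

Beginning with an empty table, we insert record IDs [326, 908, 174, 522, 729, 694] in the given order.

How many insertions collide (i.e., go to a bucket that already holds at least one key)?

Insert 326: h=4, bucket 4 empty -> new chain.
Insert 908: h=0, bucket 0 empty -> new chain.
Insert 174: h=5, bucket 5 empty -> new chain.
Insert 522: h=1, bucket 1 empty -> new chain.
Insert 729: h=4, bucket 4 nonempty -> append to chain.
Insert 694: h=5, bucket 5 nonempty -> append to chain.
Final buckets:
0: 908
1: 522
2: —
3: —
4: 326 -> 729
5: 174 -> 694
6: —
7: —
8: —
9: —
10: —
11: —
12: —

2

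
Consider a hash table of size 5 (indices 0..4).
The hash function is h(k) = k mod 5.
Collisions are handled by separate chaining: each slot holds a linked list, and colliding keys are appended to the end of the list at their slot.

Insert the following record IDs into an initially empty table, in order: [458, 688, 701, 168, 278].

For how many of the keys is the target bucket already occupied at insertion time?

3

Insert 458: h=3, bucket 3 empty -> new chain.
Insert 688: h=3, bucket 3 nonempty -> append to chain.
Insert 701: h=1, bucket 1 empty -> new chain.
Insert 168: h=3, bucket 3 nonempty -> append to chain.
Insert 278: h=3, bucket 3 nonempty -> append to chain.
Final buckets:
0: —
1: 701
2: —
3: 458 -> 688 -> 168 -> 278
4: —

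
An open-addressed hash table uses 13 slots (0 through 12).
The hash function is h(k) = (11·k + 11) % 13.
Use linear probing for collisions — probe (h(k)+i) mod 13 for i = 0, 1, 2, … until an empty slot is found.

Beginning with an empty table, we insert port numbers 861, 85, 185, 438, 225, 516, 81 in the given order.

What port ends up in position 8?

516

861 hashes to 5; slot 5 is free -> place at 5.
85 hashes to 10; slot 10 is free -> place at 10.
185 hashes to 5; 5 taken -> place at 6.
438 hashes to 6; 6 taken -> place at 7.
225 hashes to 3; slot 3 is free -> place at 3.
516 hashes to 6; 6,7 taken -> place at 8.
81 hashes to 5; 5,6,7,8 taken -> place at 9.
Table: [., ., ., 225, ., 861, 185, 438, 516, 81, 85, ., .]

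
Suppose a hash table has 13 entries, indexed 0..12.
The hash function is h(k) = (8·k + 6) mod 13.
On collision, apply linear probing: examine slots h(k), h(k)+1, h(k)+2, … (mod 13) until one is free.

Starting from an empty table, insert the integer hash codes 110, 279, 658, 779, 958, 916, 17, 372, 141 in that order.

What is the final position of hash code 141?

Insert 110: h=2, slot 2 empty => index 2.
Insert 279: h=2, slot 2 occupied => index 3.
Insert 658: h=5, slot 5 empty => index 5.
Insert 779: h=11, slot 11 empty => index 11.
Insert 958: h=0, slot 0 empty => index 0.
Insert 916: h=2, slots 2,3 occupied => index 4.
Insert 17: h=12, slot 12 empty => index 12.
Insert 372: h=5, slot 5 occupied => index 6.
Insert 141: h=3, slots 3,4,5,6 occupied => index 7.
Table: [958, ∅, 110, 279, 916, 658, 372, 141, ∅, ∅, ∅, 779, 17]

7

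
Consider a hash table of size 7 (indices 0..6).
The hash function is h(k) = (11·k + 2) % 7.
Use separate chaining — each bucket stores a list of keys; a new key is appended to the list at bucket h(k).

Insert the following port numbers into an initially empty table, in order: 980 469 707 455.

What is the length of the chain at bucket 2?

4

980 → bucket 2
469 → bucket 2 (collision)
707 → bucket 2 (collision)
455 → bucket 2 (collision)
Final buckets:
0: _
1: _
2: 980 -> 469 -> 707 -> 455
3: _
4: _
5: _
6: _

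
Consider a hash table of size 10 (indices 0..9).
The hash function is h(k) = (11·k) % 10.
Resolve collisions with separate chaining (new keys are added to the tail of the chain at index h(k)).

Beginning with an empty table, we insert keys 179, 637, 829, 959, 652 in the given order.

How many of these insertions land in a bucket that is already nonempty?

2

Insert 179: h=9, bucket 9 empty -> new chain.
Insert 637: h=7, bucket 7 empty -> new chain.
Insert 829: h=9, bucket 9 nonempty -> append to chain.
Insert 959: h=9, bucket 9 nonempty -> append to chain.
Insert 652: h=2, bucket 2 empty -> new chain.
Final buckets:
0: _
1: _
2: 652
3: _
4: _
5: _
6: _
7: 637
8: _
9: 179 -> 829 -> 959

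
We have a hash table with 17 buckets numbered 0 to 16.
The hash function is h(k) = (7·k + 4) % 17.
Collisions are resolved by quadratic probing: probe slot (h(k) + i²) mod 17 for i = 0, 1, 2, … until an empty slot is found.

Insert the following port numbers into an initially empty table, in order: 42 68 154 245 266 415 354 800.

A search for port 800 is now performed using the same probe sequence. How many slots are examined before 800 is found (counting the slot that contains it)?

42 hashes to 9; slot 9 is free -> place at 9.
68 hashes to 4; slot 4 is free -> place at 4.
154 hashes to 11; slot 11 is free -> place at 11.
245 hashes to 2; slot 2 is free -> place at 2.
266 hashes to 13; slot 13 is free -> place at 13.
415 hashes to 2; 2 taken -> place at 3.
354 hashes to 0; slot 0 is free -> place at 0.
800 hashes to 11; 11 taken -> place at 12.
Table: [354, _, 245, 415, 68, _, _, _, _, 42, _, 154, 800, 266, _, _, _]
Lookup 800: h=11, probe 11,12 → found at 12.

2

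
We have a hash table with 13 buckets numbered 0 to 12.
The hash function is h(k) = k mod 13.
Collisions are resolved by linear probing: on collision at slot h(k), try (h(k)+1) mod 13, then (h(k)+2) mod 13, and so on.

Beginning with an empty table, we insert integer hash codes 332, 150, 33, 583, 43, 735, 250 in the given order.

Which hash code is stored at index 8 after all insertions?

Insert 332: h=7, slot 7 empty -> index 7.
Insert 150: h=7, slot 7 occupied -> index 8.
Insert 33: h=7, slots 7,8 occupied -> index 9.
Insert 583: h=11, slot 11 empty -> index 11.
Insert 43: h=4, slot 4 empty -> index 4.
Insert 735: h=7, slots 7,8,9 occupied -> index 10.
Insert 250: h=3, slot 3 empty -> index 3.
Table: [-, -, -, 250, 43, -, -, 332, 150, 33, 735, 583, -]

150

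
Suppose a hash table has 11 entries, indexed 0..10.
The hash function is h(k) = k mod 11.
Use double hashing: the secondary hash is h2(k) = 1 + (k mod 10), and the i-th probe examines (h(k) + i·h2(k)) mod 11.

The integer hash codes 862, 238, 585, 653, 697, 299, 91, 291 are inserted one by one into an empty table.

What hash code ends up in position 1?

862 hashes to 4; slot 4 is free => place at 4.
238 hashes to 7; slot 7 is free => place at 7.
585 hashes to 2; slot 2 is free => place at 2.
653 hashes to 4, h2=4; 4 taken => place at 8.
697 hashes to 4, h2=8; 4 taken => place at 1.
299 hashes to 2, h2=10; 2,1 taken => place at 0.
91 hashes to 3; slot 3 is free => place at 3.
291 hashes to 5; slot 5 is free => place at 5.
Table: [299, 697, 585, 91, 862, 291, —, 238, 653, —, —]

697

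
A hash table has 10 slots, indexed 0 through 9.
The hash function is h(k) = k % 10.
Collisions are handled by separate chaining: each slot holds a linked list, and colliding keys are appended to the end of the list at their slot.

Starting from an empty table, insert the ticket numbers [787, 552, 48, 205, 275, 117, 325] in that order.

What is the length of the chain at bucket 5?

3

Insert 787: h=7, bucket 7 empty → new chain.
Insert 552: h=2, bucket 2 empty → new chain.
Insert 48: h=8, bucket 8 empty → new chain.
Insert 205: h=5, bucket 5 empty → new chain.
Insert 275: h=5, bucket 5 nonempty → append to chain.
Insert 117: h=7, bucket 7 nonempty → append to chain.
Insert 325: h=5, bucket 5 nonempty → append to chain.
Final buckets:
0: _
1: _
2: 552
3: _
4: _
5: 205 -> 275 -> 325
6: _
7: 787 -> 117
8: 48
9: _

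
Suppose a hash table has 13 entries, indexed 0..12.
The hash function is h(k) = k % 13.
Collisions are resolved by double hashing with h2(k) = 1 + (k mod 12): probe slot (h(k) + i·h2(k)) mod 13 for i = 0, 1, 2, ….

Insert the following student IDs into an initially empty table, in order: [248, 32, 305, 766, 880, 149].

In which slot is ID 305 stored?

Insert 248: h=1, slot 1 empty -> index 1.
Insert 32: h=6, slot 6 empty -> index 6.
Insert 305: h=6, h2=6, slot 6 occupied -> index 12.
Insert 766: h=12, h2=11, slot 12 occupied -> index 10.
Insert 880: h=9, slot 9 empty -> index 9.
Insert 149: h=6, h2=6, slots 6,12 occupied -> index 5.
Table: [_, 248, _, _, _, 149, 32, _, _, 880, 766, _, 305]

12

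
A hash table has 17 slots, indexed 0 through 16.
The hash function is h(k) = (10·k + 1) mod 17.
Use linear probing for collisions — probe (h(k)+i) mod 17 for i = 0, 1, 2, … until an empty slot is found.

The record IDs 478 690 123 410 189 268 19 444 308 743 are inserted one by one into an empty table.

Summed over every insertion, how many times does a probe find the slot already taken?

478 hashes to 4; slot 4 is free => place at 4.
690 hashes to 16; slot 16 is free => place at 16.
123 hashes to 7; slot 7 is free => place at 7.
410 hashes to 4; 4 taken => place at 5.
189 hashes to 4; 4,5 taken => place at 6.
268 hashes to 12; slot 12 is free => place at 12.
19 hashes to 4; 4,5,6,7 taken => place at 8.
444 hashes to 4; 4,5,6,7,8 taken => place at 9.
308 hashes to 4; 4,5,6,7,8,9 taken => place at 10.
743 hashes to 2; slot 2 is free => place at 2.
Table: [-, -, 743, -, 478, 410, 189, 123, 19, 444, 308, -, 268, -, -, -, 690]

18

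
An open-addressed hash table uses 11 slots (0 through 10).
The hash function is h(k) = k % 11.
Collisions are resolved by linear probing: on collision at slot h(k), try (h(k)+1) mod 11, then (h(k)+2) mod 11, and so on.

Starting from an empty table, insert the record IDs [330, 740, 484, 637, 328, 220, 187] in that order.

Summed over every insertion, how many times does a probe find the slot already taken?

7

330 hashes to 0; slot 0 is free → place at 0.
740 hashes to 3; slot 3 is free → place at 3.
484 hashes to 0; 0 taken → place at 1.
637 hashes to 10; slot 10 is free → place at 10.
328 hashes to 9; slot 9 is free → place at 9.
220 hashes to 0; 0,1 taken → place at 2.
187 hashes to 0; 0,1,2,3 taken → place at 4.
Table: [330, 484, 220, 740, 187, ., ., ., ., 328, 637]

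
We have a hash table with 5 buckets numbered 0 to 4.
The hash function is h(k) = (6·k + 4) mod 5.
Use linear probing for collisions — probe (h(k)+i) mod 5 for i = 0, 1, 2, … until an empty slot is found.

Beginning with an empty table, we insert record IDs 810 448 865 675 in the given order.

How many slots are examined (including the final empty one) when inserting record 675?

3

Insert 810: h=4, slot 4 empty => index 4.
Insert 448: h=2, slot 2 empty => index 2.
Insert 865: h=4, slot 4 occupied => index 0.
Insert 675: h=4, slots 4,0 occupied => index 1.
Table: [865, 675, 448, _, 810]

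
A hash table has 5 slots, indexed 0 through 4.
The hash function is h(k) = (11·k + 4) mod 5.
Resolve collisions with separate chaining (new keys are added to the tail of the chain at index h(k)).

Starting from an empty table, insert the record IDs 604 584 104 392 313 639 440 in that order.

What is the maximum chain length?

4

Insert 604: h=3, bucket 3 empty -> new chain.
Insert 584: h=3, bucket 3 nonempty -> append to chain.
Insert 104: h=3, bucket 3 nonempty -> append to chain.
Insert 392: h=1, bucket 1 empty -> new chain.
Insert 313: h=2, bucket 2 empty -> new chain.
Insert 639: h=3, bucket 3 nonempty -> append to chain.
Insert 440: h=4, bucket 4 empty -> new chain.
Final buckets:
0: .
1: 392
2: 313
3: 604 -> 584 -> 104 -> 639
4: 440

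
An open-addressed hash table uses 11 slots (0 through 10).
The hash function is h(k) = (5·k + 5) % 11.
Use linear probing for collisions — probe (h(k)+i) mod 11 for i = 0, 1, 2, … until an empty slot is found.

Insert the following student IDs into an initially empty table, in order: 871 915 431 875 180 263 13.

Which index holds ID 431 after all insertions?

6

871 hashes to 4; slot 4 is free => place at 4.
915 hashes to 4; 4 taken => place at 5.
431 hashes to 4; 4,5 taken => place at 6.
875 hashes to 2; slot 2 is free => place at 2.
180 hashes to 3; slot 3 is free => place at 3.
263 hashes to 0; slot 0 is free => place at 0.
13 hashes to 4; 4,5,6 taken => place at 7.
Table: [263, _, 875, 180, 871, 915, 431, 13, _, _, _]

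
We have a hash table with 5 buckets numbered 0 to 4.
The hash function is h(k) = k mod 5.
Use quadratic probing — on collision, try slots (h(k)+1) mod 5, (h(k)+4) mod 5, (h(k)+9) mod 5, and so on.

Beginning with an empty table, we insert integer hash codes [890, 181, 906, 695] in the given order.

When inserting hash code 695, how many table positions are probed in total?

890 hashes to 0; slot 0 is free -> place at 0.
181 hashes to 1; slot 1 is free -> place at 1.
906 hashes to 1; 1 taken -> place at 2.
695 hashes to 0; 0,1 taken -> place at 4.
Table: [890, 181, 906, -, 695]

3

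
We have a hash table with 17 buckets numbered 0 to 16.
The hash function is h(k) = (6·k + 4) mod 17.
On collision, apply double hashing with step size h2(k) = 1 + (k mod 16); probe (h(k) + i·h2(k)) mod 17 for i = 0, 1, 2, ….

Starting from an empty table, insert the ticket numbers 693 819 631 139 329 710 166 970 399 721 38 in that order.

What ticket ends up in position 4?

710

693: h=14 → slot 14
819: h=5 → slot 5
631: h=16 → slot 16
139: h=5, h2=12, probe 5,0 → slot 0
329: h=6 → slot 6
710: h=14, h2=7, probe 14,4 → slot 4
166: h=14, h2=7, probe 14,4,11 → slot 11
970: h=10 → slot 10
399: h=1 → slot 1
721: h=12 → slot 12
38: h=11, h2=7, probe 11,1,8 → slot 8
Table: [139, 399, _, _, 710, 819, 329, _, 38, _, 970, 166, 721, _, 693, _, 631]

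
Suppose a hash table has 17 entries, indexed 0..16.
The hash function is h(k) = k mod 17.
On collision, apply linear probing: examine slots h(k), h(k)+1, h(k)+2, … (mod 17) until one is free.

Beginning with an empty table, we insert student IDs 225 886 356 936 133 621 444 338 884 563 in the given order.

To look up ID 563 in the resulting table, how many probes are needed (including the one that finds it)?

4

225 hashes to 4; slot 4 is free => place at 4.
886 hashes to 2; slot 2 is free => place at 2.
356 hashes to 16; slot 16 is free => place at 16.
936 hashes to 1; slot 1 is free => place at 1.
133 hashes to 14; slot 14 is free => place at 14.
621 hashes to 9; slot 9 is free => place at 9.
444 hashes to 2; 2 taken => place at 3.
338 hashes to 15; slot 15 is free => place at 15.
884 hashes to 0; slot 0 is free => place at 0.
563 hashes to 2; 2,3,4 taken => place at 5.
Table: [884, 936, 886, 444, 225, 563, ∅, ∅, ∅, 621, ∅, ∅, ∅, ∅, 133, 338, 356]
Lookup 563: h=2, probe 2,3,4,5 → found at 5.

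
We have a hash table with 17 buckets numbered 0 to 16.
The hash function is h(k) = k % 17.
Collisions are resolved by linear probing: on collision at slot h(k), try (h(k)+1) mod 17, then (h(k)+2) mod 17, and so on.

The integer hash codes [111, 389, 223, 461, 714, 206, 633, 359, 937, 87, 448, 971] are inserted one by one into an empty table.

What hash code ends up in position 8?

87

111: h=9 => slot 9
389: h=15 => slot 15
223: h=2 => slot 2
461: h=2, probe 2,3 => slot 3
714: h=0 => slot 0
206: h=2, probe 2,3,4 => slot 4
633: h=4, probe 4,5 => slot 5
359: h=2, probe 2,3,4,5,6 => slot 6
937: h=2, probe 2,3,4,5,6,7 => slot 7
87: h=2, probe 2,3,4,5,6,7,8 => slot 8
448: h=6, probe 6,7,8,9,10 => slot 10
971: h=2, probe 2,3,4,5,6,7,8,9,10,11 => slot 11
Table: [714, ., 223, 461, 206, 633, 359, 937, 87, 111, 448, 971, ., ., ., 389, .]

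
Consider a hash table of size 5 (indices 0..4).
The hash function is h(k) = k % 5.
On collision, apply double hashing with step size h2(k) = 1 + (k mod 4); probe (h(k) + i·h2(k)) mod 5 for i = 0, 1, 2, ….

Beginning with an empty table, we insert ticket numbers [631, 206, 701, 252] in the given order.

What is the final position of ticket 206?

631 hashes to 1; slot 1 is free → place at 1.
206 hashes to 1, h2=3; 1 taken → place at 4.
701 hashes to 1, h2=2; 1 taken → place at 3.
252 hashes to 2; slot 2 is free → place at 2.
Table: [∅, 631, 252, 701, 206]

4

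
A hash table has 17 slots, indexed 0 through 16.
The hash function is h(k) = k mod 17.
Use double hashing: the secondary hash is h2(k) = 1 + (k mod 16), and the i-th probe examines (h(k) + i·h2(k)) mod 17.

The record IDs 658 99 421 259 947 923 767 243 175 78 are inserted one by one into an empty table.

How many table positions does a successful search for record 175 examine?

658 hashes to 12; slot 12 is free -> place at 12.
99 hashes to 14; slot 14 is free -> place at 14.
421 hashes to 13; slot 13 is free -> place at 13.
259 hashes to 4; slot 4 is free -> place at 4.
947 hashes to 12, h2=4; 12 taken -> place at 16.
923 hashes to 5; slot 5 is free -> place at 5.
767 hashes to 2; slot 2 is free -> place at 2.
243 hashes to 5, h2=4; 5 taken -> place at 9.
175 hashes to 5, h2=16; 5,4 taken -> place at 3.
78 hashes to 10; slot 10 is free -> place at 10.
Table: [-, -, 767, 175, 259, 923, -, -, -, 243, 78, -, 658, 421, 99, -, 947]
Lookup 175: h=5, h2=16, probe 5,4,3 → found at 3.

3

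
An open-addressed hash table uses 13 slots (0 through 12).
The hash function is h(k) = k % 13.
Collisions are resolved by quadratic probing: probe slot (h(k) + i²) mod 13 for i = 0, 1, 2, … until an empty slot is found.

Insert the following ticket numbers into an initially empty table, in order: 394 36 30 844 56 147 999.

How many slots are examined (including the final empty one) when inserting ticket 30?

394 hashes to 4; slot 4 is free -> place at 4.
36 hashes to 10; slot 10 is free -> place at 10.
30 hashes to 4; 4 taken -> place at 5.
844 hashes to 12; slot 12 is free -> place at 12.
56 hashes to 4; 4,5 taken -> place at 8.
147 hashes to 4; 4,5,8 taken -> place at 0.
999 hashes to 11; slot 11 is free -> place at 11.
Table: [147, ., ., ., 394, 30, ., ., 56, ., 36, 999, 844]

2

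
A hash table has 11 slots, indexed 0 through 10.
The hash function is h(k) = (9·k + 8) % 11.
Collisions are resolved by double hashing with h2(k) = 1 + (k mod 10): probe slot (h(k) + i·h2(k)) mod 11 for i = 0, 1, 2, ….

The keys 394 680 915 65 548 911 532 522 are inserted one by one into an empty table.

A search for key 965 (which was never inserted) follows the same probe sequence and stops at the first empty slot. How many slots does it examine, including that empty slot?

Insert 394: h=1, slot 1 empty => index 1.
Insert 680: h=1, h2=1, slot 1 occupied => index 2.
Insert 915: h=4, slot 4 empty => index 4.
Insert 65: h=10, slot 10 empty => index 10.
Insert 548: h=1, h2=9, slots 1,10 occupied => index 8.
Insert 911: h=1, h2=2, slot 1 occupied => index 3.
Insert 532: h=0, slot 0 empty => index 0.
Insert 522: h=9, slot 9 empty => index 9.
Table: [532, 394, 680, 911, 915, ., ., ., 548, 522, 65]
Lookup 965: h=3, h2=6, probe 3,9,4,10,5 → slot 5 empty, not found.

5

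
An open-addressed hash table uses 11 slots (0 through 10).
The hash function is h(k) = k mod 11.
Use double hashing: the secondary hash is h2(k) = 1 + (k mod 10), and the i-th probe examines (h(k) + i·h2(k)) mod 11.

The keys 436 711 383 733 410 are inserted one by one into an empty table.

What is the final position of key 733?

436: h=7 → slot 7
711: h=7, h2=2, probe 7,9 → slot 9
383: h=9, h2=4, probe 9,2 → slot 2
733: h=7, h2=4, probe 7,0 → slot 0
410: h=3 → slot 3
Table: [733, ∅, 383, 410, ∅, ∅, ∅, 436, ∅, 711, ∅]

0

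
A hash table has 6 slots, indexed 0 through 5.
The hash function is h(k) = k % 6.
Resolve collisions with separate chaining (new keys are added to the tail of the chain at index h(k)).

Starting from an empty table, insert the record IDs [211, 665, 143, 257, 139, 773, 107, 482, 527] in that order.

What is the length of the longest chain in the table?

6

Insert 211: h=1, bucket 1 empty -> new chain.
Insert 665: h=5, bucket 5 empty -> new chain.
Insert 143: h=5, bucket 5 nonempty -> append to chain.
Insert 257: h=5, bucket 5 nonempty -> append to chain.
Insert 139: h=1, bucket 1 nonempty -> append to chain.
Insert 773: h=5, bucket 5 nonempty -> append to chain.
Insert 107: h=5, bucket 5 nonempty -> append to chain.
Insert 482: h=2, bucket 2 empty -> new chain.
Insert 527: h=5, bucket 5 nonempty -> append to chain.
Final buckets:
0: -
1: 211 -> 139
2: 482
3: -
4: -
5: 665 -> 143 -> 257 -> 773 -> 107 -> 527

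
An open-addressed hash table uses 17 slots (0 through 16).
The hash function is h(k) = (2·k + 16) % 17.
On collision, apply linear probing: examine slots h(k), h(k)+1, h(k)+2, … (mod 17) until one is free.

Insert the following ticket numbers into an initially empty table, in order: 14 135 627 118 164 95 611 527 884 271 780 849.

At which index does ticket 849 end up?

5

14: h=10 → slot 10
135: h=14 → slot 14
627: h=12 → slot 12
118: h=14, probe 14,15 → slot 15
164: h=4 → slot 4
95: h=2 → slot 2
611: h=14, probe 14,15,16 → slot 16
527: h=16, probe 16,0 → slot 0
884: h=16, probe 16,0,1 → slot 1
271: h=14, probe 14,15,16,0,1,2,3 → slot 3
780: h=12, probe 12,13 → slot 13
849: h=14, probe 14,15,16,0,1,2,3,4,5 → slot 5
Table: [527, 884, 95, 271, 164, 849, _, _, _, _, 14, _, 627, 780, 135, 118, 611]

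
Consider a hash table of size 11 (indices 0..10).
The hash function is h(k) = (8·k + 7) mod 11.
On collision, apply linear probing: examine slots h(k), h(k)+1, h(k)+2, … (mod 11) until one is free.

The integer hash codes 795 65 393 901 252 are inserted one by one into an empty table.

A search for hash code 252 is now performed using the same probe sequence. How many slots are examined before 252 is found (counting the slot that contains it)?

795 hashes to 9; slot 9 is free → place at 9.
65 hashes to 10; slot 10 is free → place at 10.
393 hashes to 5; slot 5 is free → place at 5.
901 hashes to 10; 10 taken → place at 0.
252 hashes to 10; 10,0 taken → place at 1.
Table: [901, 252, ∅, ∅, ∅, 393, ∅, ∅, ∅, 795, 65]
Lookup 252: h=10, probe 10,0,1 → found at 1.

3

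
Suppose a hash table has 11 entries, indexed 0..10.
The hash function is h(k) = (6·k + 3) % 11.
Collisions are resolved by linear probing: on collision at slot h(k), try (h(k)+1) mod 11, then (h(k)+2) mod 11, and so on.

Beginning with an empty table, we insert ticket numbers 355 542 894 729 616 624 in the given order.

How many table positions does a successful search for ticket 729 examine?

4

Insert 355: h=10, slot 10 empty => index 10.
Insert 542: h=10, slot 10 occupied => index 0.
Insert 894: h=10, slots 10,0 occupied => index 1.
Insert 729: h=10, slots 10,0,1 occupied => index 2.
Insert 616: h=3, slot 3 empty => index 3.
Insert 624: h=7, slot 7 empty => index 7.
Table: [542, 894, 729, 616, ., ., ., 624, ., ., 355]
Lookup 729: h=10, probe 10,0,1,2 → found at 2.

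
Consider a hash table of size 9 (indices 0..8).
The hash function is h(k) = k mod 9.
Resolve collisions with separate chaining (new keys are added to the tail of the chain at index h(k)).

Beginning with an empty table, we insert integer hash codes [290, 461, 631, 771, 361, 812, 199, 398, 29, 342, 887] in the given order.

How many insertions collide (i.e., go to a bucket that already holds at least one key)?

290 → bucket 2
461 → bucket 2 (collision)
631 → bucket 1
771 → bucket 6
361 → bucket 1 (collision)
812 → bucket 2 (collision)
199 → bucket 1 (collision)
398 → bucket 2 (collision)
29 → bucket 2 (collision)
342 → bucket 0
887 → bucket 5
Final buckets:
0: 342
1: 631 -> 361 -> 199
2: 290 -> 461 -> 812 -> 398 -> 29
3: -
4: -
5: 887
6: 771
7: -
8: -

6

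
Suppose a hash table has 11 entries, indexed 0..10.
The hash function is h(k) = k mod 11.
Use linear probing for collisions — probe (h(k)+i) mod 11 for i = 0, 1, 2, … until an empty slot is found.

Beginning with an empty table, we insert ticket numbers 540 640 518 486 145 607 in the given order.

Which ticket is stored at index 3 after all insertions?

540: h=1 → slot 1
640: h=2 → slot 2
518: h=1, probe 1,2,3 → slot 3
486: h=2, probe 2,3,4 → slot 4
145: h=2, probe 2,3,4,5 → slot 5
607: h=2, probe 2,3,4,5,6 → slot 6
Table: [-, 540, 640, 518, 486, 145, 607, -, -, -, -]

518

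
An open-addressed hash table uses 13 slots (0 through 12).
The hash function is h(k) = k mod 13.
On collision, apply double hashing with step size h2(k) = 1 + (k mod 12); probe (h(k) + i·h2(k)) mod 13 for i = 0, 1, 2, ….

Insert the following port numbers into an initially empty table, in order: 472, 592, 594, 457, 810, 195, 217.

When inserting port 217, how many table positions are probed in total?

472 hashes to 4; slot 4 is free => place at 4.
592 hashes to 7; slot 7 is free => place at 7.
594 hashes to 9; slot 9 is free => place at 9.
457 hashes to 2; slot 2 is free => place at 2.
810 hashes to 4, h2=7; 4 taken => place at 11.
195 hashes to 0; slot 0 is free => place at 0.
217 hashes to 9, h2=2; 9,11,0,2,4 taken => place at 6.
Table: [195, ., 457, ., 472, ., 217, 592, ., 594, ., 810, .]

6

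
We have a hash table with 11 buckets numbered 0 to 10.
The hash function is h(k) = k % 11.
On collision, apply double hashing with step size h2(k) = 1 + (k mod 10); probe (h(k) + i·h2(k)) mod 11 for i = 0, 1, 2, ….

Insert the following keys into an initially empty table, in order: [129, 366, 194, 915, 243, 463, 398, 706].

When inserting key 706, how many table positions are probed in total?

2

129 hashes to 8; slot 8 is free -> place at 8.
366 hashes to 3; slot 3 is free -> place at 3.
194 hashes to 7; slot 7 is free -> place at 7.
915 hashes to 2; slot 2 is free -> place at 2.
243 hashes to 1; slot 1 is free -> place at 1.
463 hashes to 1, h2=4; 1 taken -> place at 5.
398 hashes to 2, h2=9; 2 taken -> place at 0.
706 hashes to 2, h2=7; 2 taken -> place at 9.
Table: [398, 243, 915, 366, -, 463, -, 194, 129, 706, -]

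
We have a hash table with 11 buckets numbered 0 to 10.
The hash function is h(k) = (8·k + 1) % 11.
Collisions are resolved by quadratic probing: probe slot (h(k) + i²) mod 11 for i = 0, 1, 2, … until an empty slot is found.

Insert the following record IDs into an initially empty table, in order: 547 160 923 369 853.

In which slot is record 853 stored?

547 hashes to 10; slot 10 is free => place at 10.
160 hashes to 5; slot 5 is free => place at 5.
923 hashes to 4; slot 4 is free => place at 4.
369 hashes to 5; 5 taken => place at 6.
853 hashes to 5; 5,6 taken => place at 9.
Table: [-, -, -, -, 923, 160, 369, -, -, 853, 547]

9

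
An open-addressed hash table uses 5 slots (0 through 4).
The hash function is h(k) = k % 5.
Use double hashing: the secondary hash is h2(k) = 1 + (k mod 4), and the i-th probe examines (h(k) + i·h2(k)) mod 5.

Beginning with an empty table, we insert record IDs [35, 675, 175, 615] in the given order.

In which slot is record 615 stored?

2

Insert 35: h=0, slot 0 empty -> index 0.
Insert 675: h=0, h2=4, slot 0 occupied -> index 4.
Insert 175: h=0, h2=4, slots 0,4 occupied -> index 3.
Insert 615: h=0, h2=4, slots 0,4,3 occupied -> index 2.
Table: [35, —, 615, 175, 675]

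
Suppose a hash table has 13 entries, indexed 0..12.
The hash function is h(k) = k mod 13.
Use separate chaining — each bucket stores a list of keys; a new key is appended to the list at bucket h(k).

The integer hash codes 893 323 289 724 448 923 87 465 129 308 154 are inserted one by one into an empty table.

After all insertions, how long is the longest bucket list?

4

Insert 893: h=9, bucket 9 empty → new chain.
Insert 323: h=11, bucket 11 empty → new chain.
Insert 289: h=3, bucket 3 empty → new chain.
Insert 724: h=9, bucket 9 nonempty → append to chain.
Insert 448: h=6, bucket 6 empty → new chain.
Insert 923: h=0, bucket 0 empty → new chain.
Insert 87: h=9, bucket 9 nonempty → append to chain.
Insert 465: h=10, bucket 10 empty → new chain.
Insert 129: h=12, bucket 12 empty → new chain.
Insert 308: h=9, bucket 9 nonempty → append to chain.
Insert 154: h=11, bucket 11 nonempty → append to chain.
Final buckets:
0: 923
1: —
2: —
3: 289
4: —
5: —
6: 448
7: —
8: —
9: 893 -> 724 -> 87 -> 308
10: 465
11: 323 -> 154
12: 129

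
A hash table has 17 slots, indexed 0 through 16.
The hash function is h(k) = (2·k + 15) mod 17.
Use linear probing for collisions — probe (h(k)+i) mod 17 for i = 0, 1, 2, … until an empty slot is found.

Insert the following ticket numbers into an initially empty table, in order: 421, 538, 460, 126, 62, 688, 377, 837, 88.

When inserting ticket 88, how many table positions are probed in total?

5

421: h=7 -> slot 7
538: h=3 -> slot 3
460: h=0 -> slot 0
126: h=12 -> slot 12
62: h=3, probe 3,4 -> slot 4
688: h=14 -> slot 14
377: h=4, probe 4,5 -> slot 5
837: h=6 -> slot 6
88: h=4, probe 4,5,6,7,8 -> slot 8
Table: [460, —, —, 538, 62, 377, 837, 421, 88, —, —, —, 126, —, 688, —, —]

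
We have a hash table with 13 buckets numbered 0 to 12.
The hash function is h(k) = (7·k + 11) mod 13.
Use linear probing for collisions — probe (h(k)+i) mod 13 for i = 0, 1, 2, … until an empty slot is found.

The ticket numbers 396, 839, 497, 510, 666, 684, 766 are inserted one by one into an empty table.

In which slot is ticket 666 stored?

9

Insert 396: h=1, slot 1 empty => index 1.
Insert 839: h=8, slot 8 empty => index 8.
Insert 497: h=6, slot 6 empty => index 6.
Insert 510: h=6, slot 6 occupied => index 7.
Insert 666: h=6, slots 6,7,8 occupied => index 9.
Insert 684: h=2, slot 2 empty => index 2.
Insert 766: h=4, slot 4 empty => index 4.
Table: [∅, 396, 684, ∅, 766, ∅, 497, 510, 839, 666, ∅, ∅, ∅]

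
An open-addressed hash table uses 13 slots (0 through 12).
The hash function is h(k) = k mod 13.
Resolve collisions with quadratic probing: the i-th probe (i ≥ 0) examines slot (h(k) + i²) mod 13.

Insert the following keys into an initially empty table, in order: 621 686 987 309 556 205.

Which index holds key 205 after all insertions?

0

621: h=10 => slot 10
686: h=10, probe 10,11 => slot 11
987: h=12 => slot 12
309: h=10, probe 10,11,1 => slot 1
556: h=10, probe 10,11,1,6 => slot 6
205: h=10, probe 10,11,1,6,0 => slot 0
Table: [205, 309, ., ., ., ., 556, ., ., ., 621, 686, 987]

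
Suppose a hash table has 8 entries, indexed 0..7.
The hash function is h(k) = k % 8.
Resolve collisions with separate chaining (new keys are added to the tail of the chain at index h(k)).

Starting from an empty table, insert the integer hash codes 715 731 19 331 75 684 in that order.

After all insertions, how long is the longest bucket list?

5

715 → bucket 3
731 → bucket 3 (collision)
19 → bucket 3 (collision)
331 → bucket 3 (collision)
75 → bucket 3 (collision)
684 → bucket 4
Final buckets:
0: _
1: _
2: _
3: 715 -> 731 -> 19 -> 331 -> 75
4: 684
5: _
6: _
7: _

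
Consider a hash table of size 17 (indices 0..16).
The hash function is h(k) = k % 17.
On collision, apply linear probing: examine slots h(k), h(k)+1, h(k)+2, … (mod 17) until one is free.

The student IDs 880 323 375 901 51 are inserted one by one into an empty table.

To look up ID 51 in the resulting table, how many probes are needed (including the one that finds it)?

4

880: h=13 => slot 13
323: h=0 => slot 0
375: h=1 => slot 1
901: h=0, probe 0,1,2 => slot 2
51: h=0, probe 0,1,2,3 => slot 3
Table: [323, 375, 901, 51, —, —, —, —, —, —, —, —, —, 880, —, —, —]
Lookup 51: h=0, probe 0,1,2,3 → found at 3.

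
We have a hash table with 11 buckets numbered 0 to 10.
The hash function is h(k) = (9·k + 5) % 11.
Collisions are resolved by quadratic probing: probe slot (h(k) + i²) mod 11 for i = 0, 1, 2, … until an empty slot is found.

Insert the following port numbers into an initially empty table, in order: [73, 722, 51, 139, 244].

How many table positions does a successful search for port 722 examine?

2

Insert 73: h=2, slot 2 empty -> index 2.
Insert 722: h=2, slot 2 occupied -> index 3.
Insert 51: h=2, slots 2,3 occupied -> index 6.
Insert 139: h=2, slots 2,3,6 occupied -> index 0.
Insert 244: h=1, slot 1 empty -> index 1.
Table: [139, 244, 73, 722, -, -, 51, -, -, -, -]
Lookup 722: h=2, probe 2,3 → found at 3.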